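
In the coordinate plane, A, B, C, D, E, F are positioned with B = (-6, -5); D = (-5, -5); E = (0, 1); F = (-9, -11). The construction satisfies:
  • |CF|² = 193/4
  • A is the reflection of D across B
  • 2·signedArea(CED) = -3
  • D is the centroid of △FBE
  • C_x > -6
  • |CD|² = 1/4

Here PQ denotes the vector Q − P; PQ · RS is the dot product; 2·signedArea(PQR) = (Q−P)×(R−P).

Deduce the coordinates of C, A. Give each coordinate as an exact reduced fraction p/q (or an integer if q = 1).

1. C_x = -11/2  [line 6·x + -5·y + 8 = 0 ∩ |CF|² = 193/4]
2. C_y = -5  [line 6·x + -5·y + 8 = 0 ∩ |CF|² = 193/4]
   → C = (-11/2, -5)
3. A_x = -7  [A is the reflection of D across B]
4. A_y = -5  [A is the reflection of D across B]
   → A = (-7, -5)

A = (-7, -5)
C = (-11/2, -5)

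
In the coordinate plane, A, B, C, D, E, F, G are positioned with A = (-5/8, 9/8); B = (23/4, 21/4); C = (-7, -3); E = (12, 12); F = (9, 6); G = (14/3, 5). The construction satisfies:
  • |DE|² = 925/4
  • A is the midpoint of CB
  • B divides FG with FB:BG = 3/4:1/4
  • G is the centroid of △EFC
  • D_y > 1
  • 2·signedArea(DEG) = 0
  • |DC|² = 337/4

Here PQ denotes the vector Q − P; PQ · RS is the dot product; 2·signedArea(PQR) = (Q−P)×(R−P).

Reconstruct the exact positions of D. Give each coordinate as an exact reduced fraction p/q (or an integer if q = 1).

1. D_x = 1  [line 7·x + -22/3·y + 4 = 0 ∩ |DC|² = 337/4]
2. D_y = 3/2  [line 7·x + -22/3·y + 4 = 0 ∩ |DC|² = 337/4]
   → D = (1, 3/2)

D = (1, 3/2)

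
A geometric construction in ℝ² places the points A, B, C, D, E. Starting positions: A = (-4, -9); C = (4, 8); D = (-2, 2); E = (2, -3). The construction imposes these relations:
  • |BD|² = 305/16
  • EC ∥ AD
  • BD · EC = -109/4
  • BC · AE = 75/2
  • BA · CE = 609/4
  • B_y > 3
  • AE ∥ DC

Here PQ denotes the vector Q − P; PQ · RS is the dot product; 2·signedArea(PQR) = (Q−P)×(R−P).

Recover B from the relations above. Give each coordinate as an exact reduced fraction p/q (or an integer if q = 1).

B = (2, 15/4)

1. B_x = 2  [BA · CE = 609/4 ∩ BC · AE = 75/2]
2. B_y = 15/4  [BA · CE = 609/4 ∩ BC · AE = 75/2]
   → B = (2, 15/4)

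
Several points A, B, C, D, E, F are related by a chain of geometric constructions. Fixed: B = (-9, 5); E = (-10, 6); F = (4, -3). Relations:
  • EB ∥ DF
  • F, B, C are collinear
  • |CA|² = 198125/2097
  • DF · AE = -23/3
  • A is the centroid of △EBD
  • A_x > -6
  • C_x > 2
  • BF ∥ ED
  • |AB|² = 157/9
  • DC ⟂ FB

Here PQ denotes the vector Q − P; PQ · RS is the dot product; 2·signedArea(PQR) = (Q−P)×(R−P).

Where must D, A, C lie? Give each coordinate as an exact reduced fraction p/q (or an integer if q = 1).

1. D_x = 3  [EB ∥ DF ∩ BF ∥ ED]
2. D_y = -2  [EB ∥ DF ∩ BF ∥ ED]
   → D = (3, -2)
3. A_x = -16/3  [A is the centroid of △EBD]
4. A_y = 3  [A is the centroid of △EBD]
   → A = (-16/3, 3)
5. C_x = 659/233  [F, B, C are collinear ∩ DC ⟂ FB]
6. C_y = -531/233  [F, B, C are collinear ∩ DC ⟂ FB]
   → C = (659/233, -531/233)

A = (-16/3, 3)
C = (659/233, -531/233)
D = (3, -2)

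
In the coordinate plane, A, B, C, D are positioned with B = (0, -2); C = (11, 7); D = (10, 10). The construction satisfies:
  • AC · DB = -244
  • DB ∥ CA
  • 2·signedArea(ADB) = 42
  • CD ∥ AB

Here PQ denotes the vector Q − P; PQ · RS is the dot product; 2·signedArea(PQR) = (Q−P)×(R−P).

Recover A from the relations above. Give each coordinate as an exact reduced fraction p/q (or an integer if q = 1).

1. A_x = 1  [CD ∥ AB ∩ DB ∥ CA]
2. A_y = -5  [CD ∥ AB ∩ DB ∥ CA]
   → A = (1, -5)

A = (1, -5)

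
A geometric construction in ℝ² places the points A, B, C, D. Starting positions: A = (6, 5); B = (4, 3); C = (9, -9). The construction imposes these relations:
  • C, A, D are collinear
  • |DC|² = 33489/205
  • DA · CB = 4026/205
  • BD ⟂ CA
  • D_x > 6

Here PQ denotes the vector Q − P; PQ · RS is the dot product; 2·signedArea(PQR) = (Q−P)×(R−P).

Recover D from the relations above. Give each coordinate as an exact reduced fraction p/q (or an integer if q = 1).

D = (1296/205, 717/205)

1. D_x = 1296/205  [C, A, D are collinear ∩ BD ⟂ CA]
2. D_y = 717/205  [C, A, D are collinear ∩ BD ⟂ CA]
   → D = (1296/205, 717/205)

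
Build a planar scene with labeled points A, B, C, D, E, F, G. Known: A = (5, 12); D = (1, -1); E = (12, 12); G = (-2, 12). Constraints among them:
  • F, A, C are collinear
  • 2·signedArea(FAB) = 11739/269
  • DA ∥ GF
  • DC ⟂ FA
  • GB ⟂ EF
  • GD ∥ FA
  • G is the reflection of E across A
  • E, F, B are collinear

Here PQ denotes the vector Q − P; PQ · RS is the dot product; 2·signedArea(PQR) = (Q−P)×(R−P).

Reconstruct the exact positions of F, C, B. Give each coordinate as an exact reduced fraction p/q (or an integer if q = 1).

B = (1828/269, 5048/269)
C = (1361/178, 95/178)
F = (2, 25)

1. F_x = 2  [GD ∥ FA ∩ DA ∥ GF]
2. F_y = 25  [GD ∥ FA ∩ DA ∥ GF]
   → F = (2, 25)
3. C_x = 1361/178  [F, A, C are collinear ∩ DC ⟂ FA]
4. C_y = 95/178  [F, A, C are collinear ∩ DC ⟂ FA]
   → C = (1361/178, 95/178)
5. B_x = 1828/269  [E, F, B are collinear ∩ GB ⟂ EF]
6. B_y = 5048/269  [E, F, B are collinear ∩ GB ⟂ EF]
   → B = (1828/269, 5048/269)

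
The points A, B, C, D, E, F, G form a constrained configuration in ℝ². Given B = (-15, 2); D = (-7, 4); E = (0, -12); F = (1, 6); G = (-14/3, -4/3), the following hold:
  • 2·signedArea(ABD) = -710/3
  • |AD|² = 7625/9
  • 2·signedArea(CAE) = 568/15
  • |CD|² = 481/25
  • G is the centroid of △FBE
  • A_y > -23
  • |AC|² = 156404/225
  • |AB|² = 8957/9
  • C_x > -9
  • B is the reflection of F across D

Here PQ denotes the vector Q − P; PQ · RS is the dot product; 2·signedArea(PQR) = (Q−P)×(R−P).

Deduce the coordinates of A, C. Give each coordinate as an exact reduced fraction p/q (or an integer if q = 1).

1. A_x = 14/3  [line -2·x + 8·y + 572/3 = 0 ∩ |AB|² = 8957/9]
2. A_y = -68/3  [line -2·x + 8·y + 572/3 = 0 ∩ |AB|² = 8957/9]
   → A = (14/3, -68/3)
3. C_x = -44/5  [line -32/3·x + -14/3·y + -1408/15 = 0 ∩ |CD|² = 481/25]
4. C_y = 0  [line -32/3·x + -14/3·y + -1408/15 = 0 ∩ |CD|² = 481/25]
   → C = (-44/5, 0)

A = (14/3, -68/3)
C = (-44/5, 0)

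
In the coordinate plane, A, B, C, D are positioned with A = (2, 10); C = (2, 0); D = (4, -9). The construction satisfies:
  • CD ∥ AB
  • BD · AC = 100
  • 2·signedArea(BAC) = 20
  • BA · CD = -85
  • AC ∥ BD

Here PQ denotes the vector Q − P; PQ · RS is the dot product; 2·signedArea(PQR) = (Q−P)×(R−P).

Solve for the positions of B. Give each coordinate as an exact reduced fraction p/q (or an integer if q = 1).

B = (4, 1)

1. B_x = 4  [AC ∥ BD ∩ CD ∥ AB]
2. B_y = 1  [AC ∥ BD ∩ CD ∥ AB]
   → B = (4, 1)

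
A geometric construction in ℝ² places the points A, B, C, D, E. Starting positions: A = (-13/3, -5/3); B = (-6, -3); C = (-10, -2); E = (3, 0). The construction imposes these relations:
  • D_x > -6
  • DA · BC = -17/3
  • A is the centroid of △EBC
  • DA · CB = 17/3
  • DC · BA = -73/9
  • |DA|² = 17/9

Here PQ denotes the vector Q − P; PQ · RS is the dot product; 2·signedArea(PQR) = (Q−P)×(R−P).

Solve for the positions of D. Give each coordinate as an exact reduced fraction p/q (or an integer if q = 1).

D = (-17/3, -4/3)

1. D_x = -17/3  [DA · BC = -17/3 ∩ DC · BA = -73/9]
2. D_y = -4/3  [DA · BC = -17/3 ∩ DC · BA = -73/9]
   → D = (-17/3, -4/3)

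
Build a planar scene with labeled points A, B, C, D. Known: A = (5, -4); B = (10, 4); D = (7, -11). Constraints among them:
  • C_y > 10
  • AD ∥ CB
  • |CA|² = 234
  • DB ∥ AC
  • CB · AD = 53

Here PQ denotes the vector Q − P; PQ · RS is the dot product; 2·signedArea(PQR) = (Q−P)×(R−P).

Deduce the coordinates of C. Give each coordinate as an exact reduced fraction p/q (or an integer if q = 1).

C = (8, 11)

1. C_x = 8  [AD ∥ CB ∩ DB ∥ AC]
2. C_y = 11  [AD ∥ CB ∩ DB ∥ AC]
   → C = (8, 11)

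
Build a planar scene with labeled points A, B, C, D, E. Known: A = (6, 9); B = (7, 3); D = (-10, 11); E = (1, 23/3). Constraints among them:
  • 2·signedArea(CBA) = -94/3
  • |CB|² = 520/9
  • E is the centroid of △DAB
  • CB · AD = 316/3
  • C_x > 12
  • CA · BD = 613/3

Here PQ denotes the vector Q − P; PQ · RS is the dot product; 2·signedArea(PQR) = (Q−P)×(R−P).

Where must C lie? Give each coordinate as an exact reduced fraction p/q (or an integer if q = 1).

1. C_x = 13  [2·signedArea(CBA) = -94/3 ∩ CA · BD = 613/3]
2. C_y = -5/3  [2·signedArea(CBA) = -94/3 ∩ CA · BD = 613/3]
   → C = (13, -5/3)

C = (13, -5/3)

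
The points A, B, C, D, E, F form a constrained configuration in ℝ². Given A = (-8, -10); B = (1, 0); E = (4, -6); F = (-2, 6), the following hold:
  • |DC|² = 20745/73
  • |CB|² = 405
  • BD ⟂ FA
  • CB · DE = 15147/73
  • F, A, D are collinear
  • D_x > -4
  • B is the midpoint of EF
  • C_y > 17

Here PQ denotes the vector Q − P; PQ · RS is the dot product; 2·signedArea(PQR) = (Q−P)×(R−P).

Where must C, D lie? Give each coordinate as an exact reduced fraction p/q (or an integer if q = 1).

1. D_x = -263/73  [F, A, D are collinear ∩ BD ⟂ FA]
2. D_y = 126/73  [F, A, D are collinear ∩ BD ⟂ FA]
   → D = (-263/73, 126/73)
3. C_x = -8  [line -555/73·x + 564/73·y + -14592/73 = 0 ∩ |CB|² = 405]
4. C_y = 18  [line -555/73·x + 564/73·y + -14592/73 = 0 ∩ |CB|² = 405]
   → C = (-8, 18)

C = (-8, 18)
D = (-263/73, 126/73)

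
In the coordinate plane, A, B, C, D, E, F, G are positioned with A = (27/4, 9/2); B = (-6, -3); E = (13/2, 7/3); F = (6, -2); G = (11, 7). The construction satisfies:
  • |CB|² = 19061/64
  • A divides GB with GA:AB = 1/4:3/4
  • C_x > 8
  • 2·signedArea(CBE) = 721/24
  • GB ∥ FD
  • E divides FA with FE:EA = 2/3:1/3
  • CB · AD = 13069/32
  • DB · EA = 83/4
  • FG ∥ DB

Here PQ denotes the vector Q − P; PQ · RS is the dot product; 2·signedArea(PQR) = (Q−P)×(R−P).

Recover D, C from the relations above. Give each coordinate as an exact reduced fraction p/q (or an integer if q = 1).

C = (71/8, 23/4)
D = (-11, -12)

1. D_x = -11  [FG ∥ DB ∩ GB ∥ FD]
2. D_y = -12  [FG ∥ DB ∩ GB ∥ FD]
   → D = (-11, -12)
3. C_x = 71/8  [2·signedArea(CBE) = 721/24 ∩ CB · AD = 13069/32]
4. C_y = 23/4  [2·signedArea(CBE) = 721/24 ∩ CB · AD = 13069/32]
   → C = (71/8, 23/4)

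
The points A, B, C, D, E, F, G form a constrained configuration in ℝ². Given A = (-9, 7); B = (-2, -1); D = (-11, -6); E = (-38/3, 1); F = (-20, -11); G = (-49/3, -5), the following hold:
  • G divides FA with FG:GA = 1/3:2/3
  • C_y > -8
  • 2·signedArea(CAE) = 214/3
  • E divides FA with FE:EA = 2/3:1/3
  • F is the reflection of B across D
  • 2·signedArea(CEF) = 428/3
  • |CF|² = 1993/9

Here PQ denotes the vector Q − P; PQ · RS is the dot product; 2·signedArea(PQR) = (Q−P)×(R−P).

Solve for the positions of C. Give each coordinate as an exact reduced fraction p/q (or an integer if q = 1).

C = (-17/3, -7)

1. C_x = -17/3  [line 6·x + -11/3·y + 25/3 = 0 ∩ |CF|² = 1993/9]
2. C_y = -7  [line 6·x + -11/3·y + 25/3 = 0 ∩ |CF|² = 1993/9]
   → C = (-17/3, -7)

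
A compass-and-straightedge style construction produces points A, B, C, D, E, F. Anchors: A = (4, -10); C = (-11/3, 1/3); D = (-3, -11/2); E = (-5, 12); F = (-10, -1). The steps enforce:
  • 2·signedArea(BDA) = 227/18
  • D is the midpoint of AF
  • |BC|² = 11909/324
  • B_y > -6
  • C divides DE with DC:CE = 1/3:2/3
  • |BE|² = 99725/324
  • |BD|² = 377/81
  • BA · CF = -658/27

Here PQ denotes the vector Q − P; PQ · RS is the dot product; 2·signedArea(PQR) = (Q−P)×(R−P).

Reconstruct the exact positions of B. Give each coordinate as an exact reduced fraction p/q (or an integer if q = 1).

1. B_x = -8/9  [BA · CF = -658/27 ∩ 2·signedArea(BDA) = 227/18]
2. B_y = -91/18  [BA · CF = -658/27 ∩ 2·signedArea(BDA) = 227/18]
   → B = (-8/9, -91/18)

B = (-8/9, -91/18)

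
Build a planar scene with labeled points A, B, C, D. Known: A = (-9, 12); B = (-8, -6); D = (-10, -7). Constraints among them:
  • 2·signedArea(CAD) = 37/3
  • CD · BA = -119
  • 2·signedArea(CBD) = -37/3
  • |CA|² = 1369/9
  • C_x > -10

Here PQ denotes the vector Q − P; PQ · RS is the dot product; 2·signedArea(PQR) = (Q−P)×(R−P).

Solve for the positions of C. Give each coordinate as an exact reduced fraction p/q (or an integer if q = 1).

1. C_x = -9  [CD · BA = -119 ∩ 2·signedArea(CBD) = -37/3]
2. C_y = -1/3  [CD · BA = -119 ∩ 2·signedArea(CBD) = -37/3]
   → C = (-9, -1/3)

C = (-9, -1/3)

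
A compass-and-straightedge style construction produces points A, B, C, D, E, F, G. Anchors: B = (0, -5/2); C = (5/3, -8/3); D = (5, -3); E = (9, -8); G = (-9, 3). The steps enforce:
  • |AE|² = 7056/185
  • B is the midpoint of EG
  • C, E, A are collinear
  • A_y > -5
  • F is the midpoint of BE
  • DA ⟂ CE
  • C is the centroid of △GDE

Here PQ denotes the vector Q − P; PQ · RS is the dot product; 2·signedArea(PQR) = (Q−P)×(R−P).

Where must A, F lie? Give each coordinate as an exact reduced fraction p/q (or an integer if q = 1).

1. A_x = 741/185  [C, E, A are collinear ∩ DA ⟂ CE]
2. A_y = -808/185  [C, E, A are collinear ∩ DA ⟂ CE]
   → A = (741/185, -808/185)
3. F_x = 9/2  [F is the midpoint of BE]
4. F_y = -21/4  [F is the midpoint of BE]
   → F = (9/2, -21/4)

A = (741/185, -808/185)
F = (9/2, -21/4)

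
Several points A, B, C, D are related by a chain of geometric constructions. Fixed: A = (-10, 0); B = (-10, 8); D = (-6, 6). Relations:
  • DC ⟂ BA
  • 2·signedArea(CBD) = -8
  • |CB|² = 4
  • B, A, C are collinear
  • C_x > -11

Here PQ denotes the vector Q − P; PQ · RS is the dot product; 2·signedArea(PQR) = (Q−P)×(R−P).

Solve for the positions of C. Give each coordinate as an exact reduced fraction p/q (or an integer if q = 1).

1. C_x = -10  [B, A, C are collinear ∩ DC ⟂ BA]
2. C_y = 6  [B, A, C are collinear ∩ DC ⟂ BA]
   → C = (-10, 6)

C = (-10, 6)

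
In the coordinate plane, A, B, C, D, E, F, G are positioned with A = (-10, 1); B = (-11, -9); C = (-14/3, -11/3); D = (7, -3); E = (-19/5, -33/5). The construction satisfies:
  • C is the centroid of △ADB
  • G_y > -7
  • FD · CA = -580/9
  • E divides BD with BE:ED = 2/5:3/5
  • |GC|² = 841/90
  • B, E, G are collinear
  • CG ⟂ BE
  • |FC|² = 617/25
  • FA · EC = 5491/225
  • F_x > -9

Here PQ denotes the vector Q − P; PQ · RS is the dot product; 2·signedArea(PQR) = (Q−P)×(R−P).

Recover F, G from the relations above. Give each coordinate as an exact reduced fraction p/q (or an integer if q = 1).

F = (-127/15, -103/15)
G = (-37/10, -197/30)

1. F_x = -127/15  [FA · EC = 5491/225 ∩ FD · CA = -580/9]
2. F_y = -103/15  [FA · EC = 5491/225 ∩ FD · CA = -580/9]
   → F = (-127/15, -103/15)
3. G_x = -37/10  [B, E, G are collinear ∩ CG ⟂ BE]
4. G_y = -197/30  [B, E, G are collinear ∩ CG ⟂ BE]
   → G = (-37/10, -197/30)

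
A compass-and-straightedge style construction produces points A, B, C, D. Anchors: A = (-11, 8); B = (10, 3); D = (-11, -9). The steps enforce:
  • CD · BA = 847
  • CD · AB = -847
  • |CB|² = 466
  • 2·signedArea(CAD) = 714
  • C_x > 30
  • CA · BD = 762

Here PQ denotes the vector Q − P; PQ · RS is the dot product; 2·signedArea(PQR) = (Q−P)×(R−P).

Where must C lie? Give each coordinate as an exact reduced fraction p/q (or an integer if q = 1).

1. C_x = 31  [CD · AB = -847 ∩ CA · BD = 762]
2. C_y = -2  [CD · AB = -847 ∩ CA · BD = 762]
   → C = (31, -2)

C = (31, -2)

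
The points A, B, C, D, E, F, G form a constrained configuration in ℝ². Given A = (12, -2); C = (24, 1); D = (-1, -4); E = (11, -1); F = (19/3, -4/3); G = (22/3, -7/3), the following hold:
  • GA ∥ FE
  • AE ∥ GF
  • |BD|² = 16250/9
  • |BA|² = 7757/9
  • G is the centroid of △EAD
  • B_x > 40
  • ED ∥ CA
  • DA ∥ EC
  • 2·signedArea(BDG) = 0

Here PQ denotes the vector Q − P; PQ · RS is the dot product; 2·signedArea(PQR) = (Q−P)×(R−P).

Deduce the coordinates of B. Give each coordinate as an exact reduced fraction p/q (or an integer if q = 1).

B = (122/3, 13/3)

1. B_x = 122/3  [line -5/3·x + 25/3·y + 95/3 = 0 ∩ |BA|² = 7757/9]
2. B_y = 13/3  [line -5/3·x + 25/3·y + 95/3 = 0 ∩ |BA|² = 7757/9]
   → B = (122/3, 13/3)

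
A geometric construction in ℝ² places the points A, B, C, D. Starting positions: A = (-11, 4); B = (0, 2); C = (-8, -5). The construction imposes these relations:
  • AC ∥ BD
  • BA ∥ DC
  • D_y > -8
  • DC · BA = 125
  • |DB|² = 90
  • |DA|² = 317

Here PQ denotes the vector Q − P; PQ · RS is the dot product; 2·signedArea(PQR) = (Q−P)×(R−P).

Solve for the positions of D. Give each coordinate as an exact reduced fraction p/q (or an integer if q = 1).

1. D_x = 3  [BA ∥ DC ∩ AC ∥ BD]
2. D_y = -7  [BA ∥ DC ∩ AC ∥ BD]
   → D = (3, -7)

D = (3, -7)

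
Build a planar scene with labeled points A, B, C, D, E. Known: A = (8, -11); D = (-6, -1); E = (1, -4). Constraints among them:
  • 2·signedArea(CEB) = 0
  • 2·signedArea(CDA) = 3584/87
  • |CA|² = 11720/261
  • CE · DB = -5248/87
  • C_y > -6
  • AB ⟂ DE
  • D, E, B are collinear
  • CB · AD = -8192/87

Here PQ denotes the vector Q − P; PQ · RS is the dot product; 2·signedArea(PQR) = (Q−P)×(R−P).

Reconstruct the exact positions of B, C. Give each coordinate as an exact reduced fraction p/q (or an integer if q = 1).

1. B_x = 274/29  [D, E, B are collinear ∩ AB ⟂ DE]
2. B_y = -221/29  [D, E, B are collinear ∩ AB ⟂ DE]
   → B = (274/29, -221/29)
3. C_x = 374/87  [2·signedArea(CEB) = 0 ∩ CB · AD = -8192/87]
4. C_y = -157/29  [2·signedArea(CEB) = 0 ∩ CB · AD = -8192/87]
   → C = (374/87, -157/29)

B = (274/29, -221/29)
C = (374/87, -157/29)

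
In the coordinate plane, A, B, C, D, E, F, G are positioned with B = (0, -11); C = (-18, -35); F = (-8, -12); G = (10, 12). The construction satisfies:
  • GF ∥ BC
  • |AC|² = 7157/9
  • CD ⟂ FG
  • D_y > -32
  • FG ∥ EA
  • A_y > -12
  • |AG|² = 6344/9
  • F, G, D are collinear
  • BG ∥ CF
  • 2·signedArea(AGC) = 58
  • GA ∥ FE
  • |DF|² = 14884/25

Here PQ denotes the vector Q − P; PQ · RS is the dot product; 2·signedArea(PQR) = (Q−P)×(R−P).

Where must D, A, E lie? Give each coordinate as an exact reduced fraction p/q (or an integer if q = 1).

1. D_x = -566/25  [F, G, D are collinear ∩ CD ⟂ FG]
2. D_y = -788/25  [F, G, D are collinear ∩ CD ⟂ FG]
   → D = (-566/25, -788/25)
3. A_x = -8/3  [line 47·x + -28·y + -192 = 0 ∩ |AC|² = 7157/9]
4. A_y = -34/3  [line 47·x + -28·y + -192 = 0 ∩ |AC|² = 7157/9]
   → A = (-8/3, -34/3)
5. E_x = -62/3  [FG ∥ EA ∩ GA ∥ FE]
6. E_y = -106/3  [FG ∥ EA ∩ GA ∥ FE]
   → E = (-62/3, -106/3)

A = (-8/3, -34/3)
D = (-566/25, -788/25)
E = (-62/3, -106/3)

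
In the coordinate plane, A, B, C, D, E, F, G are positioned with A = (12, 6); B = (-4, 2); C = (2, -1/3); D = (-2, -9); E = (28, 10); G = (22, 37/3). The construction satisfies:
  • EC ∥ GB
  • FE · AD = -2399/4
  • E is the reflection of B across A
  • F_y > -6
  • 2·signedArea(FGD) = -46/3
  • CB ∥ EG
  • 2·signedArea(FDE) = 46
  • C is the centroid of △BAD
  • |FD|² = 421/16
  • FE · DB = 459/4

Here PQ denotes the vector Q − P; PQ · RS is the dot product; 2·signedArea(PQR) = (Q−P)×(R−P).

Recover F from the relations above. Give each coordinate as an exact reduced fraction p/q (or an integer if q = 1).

1. F_x = 3/2  [2·signedArea(FGD) = -46/3 ∩ 2·signedArea(FDE) = 46]
2. F_y = -21/4  [2·signedArea(FGD) = -46/3 ∩ 2·signedArea(FDE) = 46]
   → F = (3/2, -21/4)

F = (3/2, -21/4)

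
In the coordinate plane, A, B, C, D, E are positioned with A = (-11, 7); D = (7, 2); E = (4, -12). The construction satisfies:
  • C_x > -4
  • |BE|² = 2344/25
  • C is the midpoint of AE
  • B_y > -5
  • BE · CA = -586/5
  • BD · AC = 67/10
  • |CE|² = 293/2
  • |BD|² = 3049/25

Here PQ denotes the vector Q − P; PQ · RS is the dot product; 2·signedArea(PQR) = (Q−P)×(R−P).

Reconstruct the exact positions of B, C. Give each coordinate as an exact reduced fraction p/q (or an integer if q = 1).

B = (-2, -22/5)
C = (-7/2, -5/2)

1. C_x = -7/2  [C is the midpoint of AE]
2. C_y = -5/2  [C is the midpoint of AE]
   → C = (-7/2, -5/2)
3. B_x = -2  [line -15/2·x + 19/2·y + 134/5 = 0 ∩ |BE|² = 2344/25]
4. B_y = -22/5  [line -15/2·x + 19/2·y + 134/5 = 0 ∩ |BE|² = 2344/25]
   → B = (-2, -22/5)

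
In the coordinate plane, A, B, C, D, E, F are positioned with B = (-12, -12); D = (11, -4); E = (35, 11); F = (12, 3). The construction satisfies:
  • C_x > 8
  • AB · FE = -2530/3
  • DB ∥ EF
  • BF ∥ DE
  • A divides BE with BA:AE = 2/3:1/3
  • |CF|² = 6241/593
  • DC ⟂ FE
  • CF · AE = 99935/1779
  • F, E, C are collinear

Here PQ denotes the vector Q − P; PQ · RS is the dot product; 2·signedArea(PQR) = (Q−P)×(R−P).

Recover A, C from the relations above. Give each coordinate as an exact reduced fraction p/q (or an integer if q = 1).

1. A_x = 58/3  [A divides BE with BA:AE = 2/3:1/3]
2. A_y = 10/3  [A divides BE with BA:AE = 2/3:1/3]
   → A = (58/3, 10/3)
3. C_x = 5299/593  [F, E, C are collinear ∩ DC ⟂ FE]
4. C_y = 1147/593  [F, E, C are collinear ∩ DC ⟂ FE]
   → C = (5299/593, 1147/593)

A = (58/3, 10/3)
C = (5299/593, 1147/593)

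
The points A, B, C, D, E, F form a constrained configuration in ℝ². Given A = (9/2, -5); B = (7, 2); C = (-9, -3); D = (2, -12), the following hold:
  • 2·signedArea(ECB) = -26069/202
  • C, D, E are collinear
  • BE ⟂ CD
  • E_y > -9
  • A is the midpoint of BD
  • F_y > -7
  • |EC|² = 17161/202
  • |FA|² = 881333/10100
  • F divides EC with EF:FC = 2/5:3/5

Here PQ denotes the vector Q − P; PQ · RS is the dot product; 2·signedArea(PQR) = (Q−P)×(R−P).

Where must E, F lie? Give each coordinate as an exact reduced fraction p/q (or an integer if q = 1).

1. E_x = -377/202  [C, D, E are collinear ∩ BE ⟂ CD]
2. E_y = -1785/202  [C, D, E are collinear ∩ BE ⟂ CD]
   → E = (-377/202, -1785/202)
3. F_x = -4767/1010  [F divides EC with EF:FC = 2/5:3/5]
4. F_y = -6567/1010  [F divides EC with EF:FC = 2/5:3/5]
   → F = (-4767/1010, -6567/1010)

E = (-377/202, -1785/202)
F = (-4767/1010, -6567/1010)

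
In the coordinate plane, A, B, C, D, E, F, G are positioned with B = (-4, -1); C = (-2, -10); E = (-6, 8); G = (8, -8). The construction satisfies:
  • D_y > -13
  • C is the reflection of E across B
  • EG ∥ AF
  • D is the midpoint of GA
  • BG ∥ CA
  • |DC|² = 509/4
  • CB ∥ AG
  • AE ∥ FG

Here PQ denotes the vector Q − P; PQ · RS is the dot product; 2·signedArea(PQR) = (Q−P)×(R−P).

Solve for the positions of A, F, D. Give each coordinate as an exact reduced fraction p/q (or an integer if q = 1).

1. A_x = 10  [CB ∥ AG ∩ BG ∥ CA]
2. A_y = -17  [CB ∥ AG ∩ BG ∥ CA]
   → A = (10, -17)
3. F_x = 24  [AE ∥ FG ∩ EG ∥ AF]
4. F_y = -33  [AE ∥ FG ∩ EG ∥ AF]
   → F = (24, -33)
5. D_x = 9  [D is the midpoint of GA]
6. D_y = -25/2  [D is the midpoint of GA]
   → D = (9, -25/2)

A = (10, -17)
D = (9, -25/2)
F = (24, -33)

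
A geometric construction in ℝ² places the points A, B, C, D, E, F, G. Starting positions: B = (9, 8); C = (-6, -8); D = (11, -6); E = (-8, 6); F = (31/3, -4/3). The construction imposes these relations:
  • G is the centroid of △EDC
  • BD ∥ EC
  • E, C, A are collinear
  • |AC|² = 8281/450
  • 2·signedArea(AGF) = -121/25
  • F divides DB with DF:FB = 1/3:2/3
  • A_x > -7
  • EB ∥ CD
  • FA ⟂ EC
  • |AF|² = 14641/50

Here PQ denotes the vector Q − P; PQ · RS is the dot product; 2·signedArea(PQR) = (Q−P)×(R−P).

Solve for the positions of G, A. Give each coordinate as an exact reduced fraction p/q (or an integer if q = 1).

1. G_x = -1  [G is the centroid of △EDC]
2. G_y = -8/3  [G is the centroid of △EDC]
   → G = (-1, -8/3)
3. A_x = -991/150  [E, C, A are collinear ∩ FA ⟂ EC]
4. A_y = -563/150  [E, C, A are collinear ∩ FA ⟂ EC]
   → A = (-991/150, -563/150)

A = (-991/150, -563/150)
G = (-1, -8/3)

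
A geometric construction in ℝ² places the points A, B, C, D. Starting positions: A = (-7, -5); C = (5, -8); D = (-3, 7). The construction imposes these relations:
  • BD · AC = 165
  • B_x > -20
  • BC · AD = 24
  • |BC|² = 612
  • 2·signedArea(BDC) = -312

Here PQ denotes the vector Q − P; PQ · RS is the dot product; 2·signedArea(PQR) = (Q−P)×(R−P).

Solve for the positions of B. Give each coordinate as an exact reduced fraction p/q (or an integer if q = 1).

1. B_x = -19  [BD · AC = 165 ∩ BC · AD = 24]
2. B_y = -2  [BD · AC = 165 ∩ BC · AD = 24]
   → B = (-19, -2)

B = (-19, -2)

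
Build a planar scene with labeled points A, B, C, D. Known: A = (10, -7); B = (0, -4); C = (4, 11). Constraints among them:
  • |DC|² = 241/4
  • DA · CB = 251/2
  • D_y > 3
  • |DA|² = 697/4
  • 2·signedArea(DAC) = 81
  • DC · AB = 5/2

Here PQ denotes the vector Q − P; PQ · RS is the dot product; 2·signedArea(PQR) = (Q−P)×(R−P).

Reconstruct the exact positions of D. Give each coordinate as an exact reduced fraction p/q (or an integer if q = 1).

1. D_x = 2  [DC · AB = 5/2 ∩ DA · CB = 251/2]
2. D_y = 7/2  [DC · AB = 5/2 ∩ DA · CB = 251/2]
   → D = (2, 7/2)

D = (2, 7/2)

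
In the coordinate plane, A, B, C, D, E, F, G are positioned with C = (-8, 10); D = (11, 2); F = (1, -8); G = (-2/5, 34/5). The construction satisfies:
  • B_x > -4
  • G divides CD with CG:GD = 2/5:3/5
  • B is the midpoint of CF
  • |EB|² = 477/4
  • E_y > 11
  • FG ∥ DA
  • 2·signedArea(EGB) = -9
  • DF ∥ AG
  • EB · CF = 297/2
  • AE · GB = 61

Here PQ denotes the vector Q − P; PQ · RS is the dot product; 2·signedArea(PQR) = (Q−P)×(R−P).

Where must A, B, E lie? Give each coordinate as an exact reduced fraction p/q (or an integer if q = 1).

1. A_x = 48/5  [DF ∥ AG ∩ FG ∥ DA]
2. A_y = 84/5  [DF ∥ AG ∩ FG ∥ DA]
   → A = (48/5, 84/5)
3. B_x = -7/2  [B is the midpoint of CF]
4. B_y = 1  [B is the midpoint of CF]
   → B = (-7/2, 1)
5. E_x = 2/5  [2·signedArea(EGB) = -9 ∩ AE · GB = 61]
6. E_y = 56/5  [2·signedArea(EGB) = -9 ∩ AE · GB = 61]
   → E = (2/5, 56/5)

A = (48/5, 84/5)
B = (-7/2, 1)
E = (2/5, 56/5)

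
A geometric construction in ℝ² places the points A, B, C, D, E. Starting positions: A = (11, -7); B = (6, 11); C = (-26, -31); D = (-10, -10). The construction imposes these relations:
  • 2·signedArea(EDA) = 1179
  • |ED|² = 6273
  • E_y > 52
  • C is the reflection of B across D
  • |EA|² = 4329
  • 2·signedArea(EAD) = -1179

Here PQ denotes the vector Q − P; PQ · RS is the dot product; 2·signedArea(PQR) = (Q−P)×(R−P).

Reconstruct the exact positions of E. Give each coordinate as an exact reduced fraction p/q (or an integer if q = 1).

E = (38, 53)

1. E_x = 38  [line -3·x + 21·y + -999 = 0 ∩ |EA|² = 4329]
2. E_y = 53  [line -3·x + 21·y + -999 = 0 ∩ |EA|² = 4329]
   → E = (38, 53)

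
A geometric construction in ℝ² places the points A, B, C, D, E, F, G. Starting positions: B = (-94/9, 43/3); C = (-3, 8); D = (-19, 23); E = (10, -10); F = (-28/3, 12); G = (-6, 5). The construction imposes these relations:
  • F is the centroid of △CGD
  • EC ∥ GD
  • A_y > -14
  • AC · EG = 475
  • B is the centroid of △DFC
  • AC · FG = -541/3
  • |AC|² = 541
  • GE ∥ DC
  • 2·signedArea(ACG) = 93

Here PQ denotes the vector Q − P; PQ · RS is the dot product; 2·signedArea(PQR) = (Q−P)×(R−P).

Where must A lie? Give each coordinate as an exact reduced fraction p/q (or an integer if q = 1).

1. A_x = 7  [2·signedArea(ACG) = 93 ∩ AC · FG = -541/3]
2. A_y = -13  [2·signedArea(ACG) = 93 ∩ AC · FG = -541/3]
   → A = (7, -13)

A = (7, -13)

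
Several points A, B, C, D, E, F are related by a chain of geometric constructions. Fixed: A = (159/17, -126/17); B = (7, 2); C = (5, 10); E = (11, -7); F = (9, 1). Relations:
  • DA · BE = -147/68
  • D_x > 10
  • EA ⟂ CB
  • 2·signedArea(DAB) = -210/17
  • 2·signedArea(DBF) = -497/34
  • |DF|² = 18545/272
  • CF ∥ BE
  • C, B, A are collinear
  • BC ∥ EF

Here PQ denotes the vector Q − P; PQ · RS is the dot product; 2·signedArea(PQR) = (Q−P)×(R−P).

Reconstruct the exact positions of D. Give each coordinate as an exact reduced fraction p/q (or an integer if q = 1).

D = (180/17, -483/68)

1. D_x = 180/17  [2·signedArea(DBF) = -497/34 ∩ DA · BE = -147/68]
2. D_y = -483/68  [2·signedArea(DBF) = -497/34 ∩ DA · BE = -147/68]
   → D = (180/17, -483/68)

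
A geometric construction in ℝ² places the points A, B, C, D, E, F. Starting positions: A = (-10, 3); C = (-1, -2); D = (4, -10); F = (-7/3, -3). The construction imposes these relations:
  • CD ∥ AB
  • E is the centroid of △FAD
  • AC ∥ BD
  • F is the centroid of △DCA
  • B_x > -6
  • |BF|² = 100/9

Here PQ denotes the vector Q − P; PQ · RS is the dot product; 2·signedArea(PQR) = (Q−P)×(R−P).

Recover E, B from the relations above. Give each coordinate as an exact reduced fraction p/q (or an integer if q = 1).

B = (-5, -5)
E = (-25/9, -10/3)

1. E_x = -25/9  [E is the centroid of △FAD]
2. E_y = -10/3  [E is the centroid of △FAD]
   → E = (-25/9, -10/3)
3. B_x = -5  [AC ∥ BD ∩ CD ∥ AB]
4. B_y = -5  [AC ∥ BD ∩ CD ∥ AB]
   → B = (-5, -5)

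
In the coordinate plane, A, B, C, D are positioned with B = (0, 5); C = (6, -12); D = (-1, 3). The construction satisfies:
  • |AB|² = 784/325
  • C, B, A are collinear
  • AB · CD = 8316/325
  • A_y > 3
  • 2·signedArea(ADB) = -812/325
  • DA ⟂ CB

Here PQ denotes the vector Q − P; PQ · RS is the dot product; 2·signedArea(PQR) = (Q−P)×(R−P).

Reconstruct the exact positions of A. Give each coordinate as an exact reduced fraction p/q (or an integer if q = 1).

A = (168/325, 1149/325)

1. A_x = 168/325  [C, B, A are collinear ∩ DA ⟂ CB]
2. A_y = 1149/325  [C, B, A are collinear ∩ DA ⟂ CB]
   → A = (168/325, 1149/325)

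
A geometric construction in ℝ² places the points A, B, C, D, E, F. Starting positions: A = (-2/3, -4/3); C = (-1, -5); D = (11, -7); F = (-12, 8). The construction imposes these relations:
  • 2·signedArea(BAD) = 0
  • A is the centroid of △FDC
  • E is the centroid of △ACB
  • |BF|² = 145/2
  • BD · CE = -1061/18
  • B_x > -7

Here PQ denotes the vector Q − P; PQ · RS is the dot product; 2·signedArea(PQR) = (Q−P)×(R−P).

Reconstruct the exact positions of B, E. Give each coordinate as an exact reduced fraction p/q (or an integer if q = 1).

1. B_x = -13/2  [line 17/3·x + 35/3·y + 58/3 = 0 ∩ |BF|² = 145/2]
2. B_y = 3/2  [line 17/3·x + 35/3·y + 58/3 = 0 ∩ |BF|² = 145/2]
   → B = (-13/2, 3/2)
3. E_x = -49/18  [E is the centroid of △ACB]
4. E_y = -29/18  [E is the centroid of △ACB]
   → E = (-49/18, -29/18)

B = (-13/2, 3/2)
E = (-49/18, -29/18)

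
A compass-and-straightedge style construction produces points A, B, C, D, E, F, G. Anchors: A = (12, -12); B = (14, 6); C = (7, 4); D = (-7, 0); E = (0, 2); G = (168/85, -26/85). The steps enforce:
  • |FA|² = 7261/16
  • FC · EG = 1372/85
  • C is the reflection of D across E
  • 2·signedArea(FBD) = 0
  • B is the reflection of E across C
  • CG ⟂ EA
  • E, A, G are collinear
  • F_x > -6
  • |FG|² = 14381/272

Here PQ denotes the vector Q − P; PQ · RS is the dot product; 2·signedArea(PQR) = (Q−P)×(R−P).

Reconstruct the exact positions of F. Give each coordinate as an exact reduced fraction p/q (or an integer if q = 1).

1. F_x = -21/4  [2·signedArea(FBD) = 0 ∩ FC · EG = 1372/85]
2. F_y = 1/2  [2·signedArea(FBD) = 0 ∩ FC · EG = 1372/85]
   → F = (-21/4, 1/2)

F = (-21/4, 1/2)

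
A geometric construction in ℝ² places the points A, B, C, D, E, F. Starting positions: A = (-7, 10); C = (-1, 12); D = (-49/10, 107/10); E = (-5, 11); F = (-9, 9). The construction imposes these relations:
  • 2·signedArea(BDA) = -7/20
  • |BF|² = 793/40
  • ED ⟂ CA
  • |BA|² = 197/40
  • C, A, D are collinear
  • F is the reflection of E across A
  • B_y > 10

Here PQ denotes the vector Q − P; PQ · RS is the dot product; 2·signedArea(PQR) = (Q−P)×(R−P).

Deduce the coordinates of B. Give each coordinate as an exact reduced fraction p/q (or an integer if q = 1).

B = (-99/20, 217/20)

1. B_x = -99/20  [line 7/10·x + -21/10·y + 105/4 = 0 ∩ |BA|² = 197/40]
2. B_y = 217/20  [line 7/10·x + -21/10·y + 105/4 = 0 ∩ |BA|² = 197/40]
   → B = (-99/20, 217/20)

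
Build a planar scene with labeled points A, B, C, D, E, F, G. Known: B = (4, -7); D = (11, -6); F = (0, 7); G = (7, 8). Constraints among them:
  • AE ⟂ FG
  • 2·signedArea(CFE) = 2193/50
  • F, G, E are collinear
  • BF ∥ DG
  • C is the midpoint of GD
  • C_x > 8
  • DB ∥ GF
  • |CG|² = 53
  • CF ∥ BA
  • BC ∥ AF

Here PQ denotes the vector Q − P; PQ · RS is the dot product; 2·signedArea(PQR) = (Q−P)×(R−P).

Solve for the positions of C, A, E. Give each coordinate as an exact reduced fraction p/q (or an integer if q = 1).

1. C_x = 9  [C is the midpoint of GD]
2. C_y = 1  [C is the midpoint of GD]
   → C = (9, 1)
3. A_x = -5  [BC ∥ AF ∩ CF ∥ BA]
4. A_y = -1  [BC ∥ AF ∩ CF ∥ BA]
   → A = (-5, -1)
5. E_x = -301/50  [F, G, E are collinear ∩ AE ⟂ FG]
6. E_y = 307/50  [F, G, E are collinear ∩ AE ⟂ FG]
   → E = (-301/50, 307/50)

A = (-5, -1)
C = (9, 1)
E = (-301/50, 307/50)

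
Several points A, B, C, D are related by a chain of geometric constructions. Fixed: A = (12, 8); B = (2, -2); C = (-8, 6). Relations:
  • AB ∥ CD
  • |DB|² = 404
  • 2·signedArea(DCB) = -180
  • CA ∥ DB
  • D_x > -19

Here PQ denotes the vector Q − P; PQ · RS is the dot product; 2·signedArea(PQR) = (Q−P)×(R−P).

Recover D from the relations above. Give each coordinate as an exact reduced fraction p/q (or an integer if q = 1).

D = (-18, -4)

1. D_x = -18  [CA ∥ DB ∩ AB ∥ CD]
2. D_y = -4  [CA ∥ DB ∩ AB ∥ CD]
   → D = (-18, -4)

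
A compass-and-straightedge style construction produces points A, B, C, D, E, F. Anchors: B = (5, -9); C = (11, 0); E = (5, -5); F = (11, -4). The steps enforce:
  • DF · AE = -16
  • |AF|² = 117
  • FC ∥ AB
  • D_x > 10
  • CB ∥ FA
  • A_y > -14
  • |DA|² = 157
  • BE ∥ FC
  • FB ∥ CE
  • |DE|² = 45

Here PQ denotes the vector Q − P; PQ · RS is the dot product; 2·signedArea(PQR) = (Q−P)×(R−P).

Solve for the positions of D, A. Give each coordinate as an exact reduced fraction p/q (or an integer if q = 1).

1. A_x = 5  [FC ∥ AB ∩ CB ∥ FA]
2. A_y = -13  [FC ∥ AB ∩ CB ∥ FA]
   → A = (5, -13)
3. D_y = -2  [DF · AE = -16]
4. D_x = 11  [|DE|² = 45]
   → D = (11, -2)

A = (5, -13)
D = (11, -2)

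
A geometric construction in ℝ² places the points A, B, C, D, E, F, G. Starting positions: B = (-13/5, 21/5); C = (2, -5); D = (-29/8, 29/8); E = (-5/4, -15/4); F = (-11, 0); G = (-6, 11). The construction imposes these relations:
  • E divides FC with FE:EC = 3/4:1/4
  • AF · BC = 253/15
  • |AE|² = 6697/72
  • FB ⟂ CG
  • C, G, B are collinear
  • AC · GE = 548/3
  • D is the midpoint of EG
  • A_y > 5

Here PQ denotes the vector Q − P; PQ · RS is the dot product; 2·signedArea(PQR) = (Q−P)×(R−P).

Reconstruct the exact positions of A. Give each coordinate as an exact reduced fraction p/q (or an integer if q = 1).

1. A_x = -10/3  [AF · BC = 253/15 ∩ AC · GE = 548/3]
2. A_y = 17/3  [AF · BC = 253/15 ∩ AC · GE = 548/3]
   → A = (-10/3, 17/3)

A = (-10/3, 17/3)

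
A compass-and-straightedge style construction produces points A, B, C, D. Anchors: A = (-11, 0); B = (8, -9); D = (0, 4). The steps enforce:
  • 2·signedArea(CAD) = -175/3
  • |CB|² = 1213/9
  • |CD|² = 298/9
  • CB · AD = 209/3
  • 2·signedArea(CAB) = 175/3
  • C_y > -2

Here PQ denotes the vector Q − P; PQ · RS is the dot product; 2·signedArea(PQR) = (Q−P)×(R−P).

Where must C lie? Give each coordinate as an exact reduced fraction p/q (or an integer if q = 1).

C = (-1, -5/3)

1. C_x = -1  [2·signedArea(CAB) = 175/3 ∩ 2·signedArea(CAD) = -175/3]
2. C_y = -5/3  [2·signedArea(CAB) = 175/3 ∩ 2·signedArea(CAD) = -175/3]
   → C = (-1, -5/3)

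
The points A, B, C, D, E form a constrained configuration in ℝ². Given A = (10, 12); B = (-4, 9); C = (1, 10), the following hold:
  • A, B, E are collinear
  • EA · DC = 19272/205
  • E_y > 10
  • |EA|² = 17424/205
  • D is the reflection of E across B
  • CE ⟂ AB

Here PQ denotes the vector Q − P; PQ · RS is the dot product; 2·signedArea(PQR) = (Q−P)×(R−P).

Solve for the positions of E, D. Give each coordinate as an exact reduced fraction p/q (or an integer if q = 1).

1. E_x = 202/205  [A, B, E are collinear ∩ CE ⟂ AB]
2. E_y = 2064/205  [A, B, E are collinear ∩ CE ⟂ AB]
   → E = (202/205, 2064/205)
3. D_x = -1842/205  [D is the reflection of E across B]
4. D_y = 1626/205  [D is the reflection of E across B]
   → D = (-1842/205, 1626/205)

D = (-1842/205, 1626/205)
E = (202/205, 2064/205)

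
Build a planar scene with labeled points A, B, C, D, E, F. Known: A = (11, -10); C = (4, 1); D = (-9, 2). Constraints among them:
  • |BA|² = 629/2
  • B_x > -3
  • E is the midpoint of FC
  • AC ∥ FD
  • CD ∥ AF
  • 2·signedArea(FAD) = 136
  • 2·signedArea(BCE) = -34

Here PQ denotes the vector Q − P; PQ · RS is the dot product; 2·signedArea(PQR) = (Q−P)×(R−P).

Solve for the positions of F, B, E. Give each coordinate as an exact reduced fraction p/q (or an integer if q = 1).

B = (-5/2, 3/2)
E = (1, -4)
F = (-2, -9)

1. F_x = -2  [AC ∥ FD ∩ CD ∥ AF]
2. F_y = -9  [AC ∥ FD ∩ CD ∥ AF]
   → F = (-2, -9)
3. E_x = 1  [E is the midpoint of FC]
4. E_y = -4  [E is the midpoint of FC]
   → E = (1, -4)
5. B_x = -5/2  [line 5·x + -3·y + 17 = 0 ∩ |BA|² = 629/2]
6. B_y = 3/2  [line 5·x + -3·y + 17 = 0 ∩ |BA|² = 629/2]
   → B = (-5/2, 3/2)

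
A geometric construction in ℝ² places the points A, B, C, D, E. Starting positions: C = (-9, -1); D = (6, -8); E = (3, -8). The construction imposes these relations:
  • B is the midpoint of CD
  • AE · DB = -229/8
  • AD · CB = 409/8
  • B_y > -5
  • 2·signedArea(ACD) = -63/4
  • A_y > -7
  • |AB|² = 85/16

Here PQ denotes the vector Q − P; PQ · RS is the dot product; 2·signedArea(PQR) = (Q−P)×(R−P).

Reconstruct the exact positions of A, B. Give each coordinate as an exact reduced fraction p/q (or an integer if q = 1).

A = (0, -25/4)
B = (-3/2, -9/2)

1. B_x = -3/2  [B is the midpoint of CD]
2. B_y = -9/2  [B is the midpoint of CD]
   → B = (-3/2, -9/2)
3. A_x = 0  [2·signedArea(ACD) = -63/4 ∩ AE · DB = -229/8]
4. A_y = -25/4  [2·signedArea(ACD) = -63/4 ∩ AE · DB = -229/8]
   → A = (0, -25/4)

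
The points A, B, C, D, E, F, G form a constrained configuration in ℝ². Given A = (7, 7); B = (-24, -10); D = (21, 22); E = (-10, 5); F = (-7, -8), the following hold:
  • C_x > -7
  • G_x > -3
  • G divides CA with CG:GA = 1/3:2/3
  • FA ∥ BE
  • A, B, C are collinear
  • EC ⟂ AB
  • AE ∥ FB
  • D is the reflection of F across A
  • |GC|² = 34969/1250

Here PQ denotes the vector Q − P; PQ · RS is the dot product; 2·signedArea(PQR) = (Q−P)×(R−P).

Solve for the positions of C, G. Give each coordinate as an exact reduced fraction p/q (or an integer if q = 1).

1. C_x = -8641/1250  [A, B, C are collinear ∩ EC ⟂ AB]
2. C_y = -787/1250  [A, B, C are collinear ∩ EC ⟂ AB]
   → C = (-8641/1250, -787/1250)
3. G_x = -1422/625  [G divides CA with CG:GA = 1/3:2/3]
4. G_y = 1196/625  [G divides CA with CG:GA = 1/3:2/3]
   → G = (-1422/625, 1196/625)

C = (-8641/1250, -787/1250)
G = (-1422/625, 1196/625)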